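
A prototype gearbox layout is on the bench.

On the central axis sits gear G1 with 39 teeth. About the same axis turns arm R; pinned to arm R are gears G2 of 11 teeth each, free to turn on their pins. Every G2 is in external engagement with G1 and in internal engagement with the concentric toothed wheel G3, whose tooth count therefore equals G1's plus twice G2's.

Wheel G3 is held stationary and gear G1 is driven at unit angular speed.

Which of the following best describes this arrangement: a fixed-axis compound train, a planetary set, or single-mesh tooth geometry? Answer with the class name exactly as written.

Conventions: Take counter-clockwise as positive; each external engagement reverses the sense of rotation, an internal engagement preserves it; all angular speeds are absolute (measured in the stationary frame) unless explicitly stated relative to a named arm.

planetary set

topology: planetary set — G1 39T / G2 11T / G3 61T, arm = carrier (Willis)
classification: planetary set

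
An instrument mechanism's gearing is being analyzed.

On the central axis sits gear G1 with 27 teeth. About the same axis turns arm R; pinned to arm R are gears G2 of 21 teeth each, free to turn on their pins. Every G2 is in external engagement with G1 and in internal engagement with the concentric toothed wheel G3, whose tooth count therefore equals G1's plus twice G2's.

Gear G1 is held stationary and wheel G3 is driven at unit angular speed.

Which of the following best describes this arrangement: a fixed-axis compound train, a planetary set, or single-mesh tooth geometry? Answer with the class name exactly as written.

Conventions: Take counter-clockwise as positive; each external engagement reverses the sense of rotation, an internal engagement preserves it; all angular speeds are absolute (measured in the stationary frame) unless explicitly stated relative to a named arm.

class = planetary set [G3 = 27+2·21 = 69; Willis about the carrier]
classification: planetary set

planetary set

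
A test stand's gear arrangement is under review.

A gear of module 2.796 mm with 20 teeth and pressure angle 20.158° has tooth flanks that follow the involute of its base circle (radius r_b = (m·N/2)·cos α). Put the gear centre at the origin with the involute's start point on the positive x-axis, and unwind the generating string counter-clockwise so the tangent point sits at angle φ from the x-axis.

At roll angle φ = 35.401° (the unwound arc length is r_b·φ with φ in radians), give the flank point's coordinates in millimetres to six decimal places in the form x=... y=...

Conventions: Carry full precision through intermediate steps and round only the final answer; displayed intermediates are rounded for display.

x=30.789265 y=1.985966

topology: single-mesh involute geometry — m = 2.796, N = 20
pitch radius r_p = m·N/2 = 2.796·20/2 = 27.960000
base radius r_b = r_p·cos α = 27.960000·cos 20.158° = 26.247335
roll angle φ = 35.401° = 0.61786401 rad
x = r_b·(cos φ + φ·sin φ) = 30.789265
y = r_b·(sin φ − φ·cos φ) = 1.985966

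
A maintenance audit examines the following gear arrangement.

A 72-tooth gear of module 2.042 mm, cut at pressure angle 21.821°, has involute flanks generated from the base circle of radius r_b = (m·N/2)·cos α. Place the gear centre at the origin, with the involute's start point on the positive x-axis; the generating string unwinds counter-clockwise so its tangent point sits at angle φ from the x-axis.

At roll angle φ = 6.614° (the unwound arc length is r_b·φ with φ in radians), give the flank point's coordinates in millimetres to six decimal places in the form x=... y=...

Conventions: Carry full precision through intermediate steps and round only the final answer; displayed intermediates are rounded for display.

x=68.698024 y=0.034946

single-mesh involute tooth geometry (72T wheel at module 2.042)
pitch radius r_p = m·N/2 = 2.042·72/2 = 73.512000
base radius r_b = r_p·cos α = 73.512000·cos 21.821° = 68.244840
roll angle φ = 6.614° = 0.11543608 rad
x = r_b·(cos φ + φ·sin φ) = 68.698024
y = r_b·(sin φ − φ·cos φ) = 0.034946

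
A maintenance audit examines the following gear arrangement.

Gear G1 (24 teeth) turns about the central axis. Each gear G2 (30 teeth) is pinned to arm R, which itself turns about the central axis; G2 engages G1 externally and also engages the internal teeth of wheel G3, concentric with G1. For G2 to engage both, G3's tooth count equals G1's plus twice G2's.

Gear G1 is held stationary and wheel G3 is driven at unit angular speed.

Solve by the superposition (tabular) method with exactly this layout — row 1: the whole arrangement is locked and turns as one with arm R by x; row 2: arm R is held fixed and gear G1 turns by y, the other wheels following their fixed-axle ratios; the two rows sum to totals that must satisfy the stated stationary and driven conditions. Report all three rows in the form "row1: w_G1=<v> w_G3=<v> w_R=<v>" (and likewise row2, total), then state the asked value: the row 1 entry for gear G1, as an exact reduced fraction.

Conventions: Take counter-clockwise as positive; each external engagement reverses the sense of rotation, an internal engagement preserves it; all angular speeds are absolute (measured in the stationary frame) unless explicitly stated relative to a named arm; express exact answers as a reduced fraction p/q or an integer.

row1: w_G1=7/9 w_G3=7/9 w_R=7/9
row2: w_G1=-7/9 w_G3=2/9 w_R=0
total: w_G1=0 w_G3=1 w_R=7/9
asked value: 7/9

topology: planetary set — G1 24T / G2 30T / G3 84T, arm = carrier (Willis)
superposition row 1 [locked train]: every member turns x
row 2: sun turns y, ring = −(24/84)·y, arm 0
boundary: total ω_sun = x + y = 0 and total ω_ring = x − (24/84)·y = 1  ⇒  y = -7/9, x = 7/9
row 2 ring = −(24/84)·(-7/9) = 2/9
totals (row 1 + row 2): sun 7/9 + (-7/9) = 0, ring 7/9 + 2/9 = 1, arm 7/9 + 0 = 7/9
asked cell (row1, sun) = 7/9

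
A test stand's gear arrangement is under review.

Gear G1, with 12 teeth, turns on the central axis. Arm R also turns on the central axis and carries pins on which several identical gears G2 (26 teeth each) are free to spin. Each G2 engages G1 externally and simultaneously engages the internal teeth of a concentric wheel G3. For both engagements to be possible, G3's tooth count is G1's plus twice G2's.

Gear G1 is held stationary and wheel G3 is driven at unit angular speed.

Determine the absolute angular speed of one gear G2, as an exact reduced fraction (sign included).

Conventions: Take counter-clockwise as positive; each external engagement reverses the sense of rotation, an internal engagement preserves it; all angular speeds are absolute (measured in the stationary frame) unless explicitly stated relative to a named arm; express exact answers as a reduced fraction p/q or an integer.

recognized (axles ride arm R): planetary set, 12/26/64 teeth
ring teeth: 12 + 2·26 = 64
12(ω_sun−ω_arm) = −64(ω_ring−ω_arm),  ω_sun = 0, ω_ring = 1
12(0−ω_arm) = −64(1−ω_arm)  ⇒  76·ω_arm = 64  ⇒  ω_arm = 16/19
sun–planet mesh: 12·(0−16/19) = −26·(ω_p−ω_arm)  ⇒  ω_p−ω_arm = 96/247
ω_p = 16/19 + 96/247 = 16/13
exact speed ratio = 16/13

16/13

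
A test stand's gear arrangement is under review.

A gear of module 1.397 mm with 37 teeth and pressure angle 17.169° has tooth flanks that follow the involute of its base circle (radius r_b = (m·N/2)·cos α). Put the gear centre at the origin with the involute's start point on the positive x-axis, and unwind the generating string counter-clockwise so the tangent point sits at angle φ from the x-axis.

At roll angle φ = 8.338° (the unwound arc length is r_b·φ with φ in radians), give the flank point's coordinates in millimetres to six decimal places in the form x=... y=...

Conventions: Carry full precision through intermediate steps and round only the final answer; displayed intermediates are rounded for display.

class = single-mesh tooth geometry [base-circle involute, m = 1.397, 37T]
pitch radius r_p = m·N/2 = 1.397·37/2 = 25.844500
base radius r_b = r_p·cos α = 25.844500·cos 17.169° = 24.692823
roll angle φ = 8.338° = 0.14552555 rad
x = r_b·(cos φ + φ·sin φ) = 24.952909
y = r_b·(sin φ − φ·cos φ) = 0.025313

x=24.952909 y=0.025313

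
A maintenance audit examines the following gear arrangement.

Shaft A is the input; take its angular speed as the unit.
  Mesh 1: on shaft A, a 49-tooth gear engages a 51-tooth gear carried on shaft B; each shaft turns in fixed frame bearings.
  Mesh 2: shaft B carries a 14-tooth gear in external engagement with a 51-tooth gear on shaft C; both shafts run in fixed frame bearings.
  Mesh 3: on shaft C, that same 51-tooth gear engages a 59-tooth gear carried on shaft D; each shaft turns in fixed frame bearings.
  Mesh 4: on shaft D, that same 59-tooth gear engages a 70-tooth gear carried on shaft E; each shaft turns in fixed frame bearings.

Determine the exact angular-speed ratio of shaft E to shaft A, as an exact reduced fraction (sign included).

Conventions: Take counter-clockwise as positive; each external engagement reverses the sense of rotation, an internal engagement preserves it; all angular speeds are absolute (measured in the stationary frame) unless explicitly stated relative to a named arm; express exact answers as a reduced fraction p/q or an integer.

class = fixed-axis compound train [4 meshes; 4 ratios multiply, 4 sense flips]
mesh 1 [49T→51T]: running ratio 49/51, sense −
mesh 2 [14T→51T]: running ratio 686/2601, sense +
mesh 3 [51T→59T]: running ratio 686/3009, sense −
mesh 4 [59T→70T]: running ratio 49/255, sense +
ω_out/ω_in = 49/255

49/255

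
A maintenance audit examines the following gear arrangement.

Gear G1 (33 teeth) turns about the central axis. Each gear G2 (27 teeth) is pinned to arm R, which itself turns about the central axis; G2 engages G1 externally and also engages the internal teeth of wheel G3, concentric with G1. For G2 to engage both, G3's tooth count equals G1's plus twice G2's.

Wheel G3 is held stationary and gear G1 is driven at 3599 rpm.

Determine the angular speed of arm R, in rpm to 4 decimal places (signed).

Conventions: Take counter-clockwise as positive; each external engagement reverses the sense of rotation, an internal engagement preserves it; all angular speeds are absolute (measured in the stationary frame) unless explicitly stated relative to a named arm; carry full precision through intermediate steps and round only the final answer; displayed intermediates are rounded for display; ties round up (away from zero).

+989.7250 rpm

recognized (axles ride arm R): planetary set, 33/27/87 teeth
normalise by the input: solve with ω_sun = 1, then scale by 3599 rpm
ring teeth: 33 + 2·27 = 87
33(ω_sun−ω_arm) = −87(ω_ring−ω_arm),  ω_ring = 0, ω_sun = 1
33(1−ω_arm) = −87(0−ω_arm)  ⇒  120·ω_arm = 33  ⇒  ω_arm = 11/40
scale: ω_arm = 11/40 × 3599 rpm = +989.7250 rpm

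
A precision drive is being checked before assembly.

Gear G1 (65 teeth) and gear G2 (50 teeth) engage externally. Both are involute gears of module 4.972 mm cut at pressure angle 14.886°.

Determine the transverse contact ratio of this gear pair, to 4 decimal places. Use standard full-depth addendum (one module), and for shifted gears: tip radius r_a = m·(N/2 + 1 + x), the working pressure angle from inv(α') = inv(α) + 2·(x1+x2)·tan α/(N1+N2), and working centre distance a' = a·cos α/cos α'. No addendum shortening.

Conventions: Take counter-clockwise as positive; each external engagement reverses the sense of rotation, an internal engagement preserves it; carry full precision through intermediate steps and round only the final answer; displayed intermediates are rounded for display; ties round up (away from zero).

class = single-mesh tooth geometry [involute pair 65T × 50T, m = 4.972]
base radii: r_b1 = 156.166859, r_b2 = 120.128353
tip radii: r_a1 = 166.562000, r_a2 = 129.272000
no profile shift: α' = α, a' = a
action lengths: √(r_a1²−r_b1²) = 57.920740, √(r_a2²−r_b2²) = 47.753836
base pitch p_b = π·m·cos α = 15.095774
CR = (57.920740 + 47.753836 − 285.890000·sin 14.88600°)/15.095774 = 2.135061
contact ratio ≈ 2.1351

2.1351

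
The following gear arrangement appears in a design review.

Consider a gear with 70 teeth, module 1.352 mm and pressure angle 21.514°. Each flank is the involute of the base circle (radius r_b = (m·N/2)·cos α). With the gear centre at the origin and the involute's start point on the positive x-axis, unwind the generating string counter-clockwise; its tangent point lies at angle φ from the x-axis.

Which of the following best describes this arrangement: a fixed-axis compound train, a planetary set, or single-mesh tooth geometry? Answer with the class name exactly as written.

single-mesh involute tooth geometry (70T wheel at module 1.352)
classification: single-mesh tooth geometry

single-mesh tooth geometry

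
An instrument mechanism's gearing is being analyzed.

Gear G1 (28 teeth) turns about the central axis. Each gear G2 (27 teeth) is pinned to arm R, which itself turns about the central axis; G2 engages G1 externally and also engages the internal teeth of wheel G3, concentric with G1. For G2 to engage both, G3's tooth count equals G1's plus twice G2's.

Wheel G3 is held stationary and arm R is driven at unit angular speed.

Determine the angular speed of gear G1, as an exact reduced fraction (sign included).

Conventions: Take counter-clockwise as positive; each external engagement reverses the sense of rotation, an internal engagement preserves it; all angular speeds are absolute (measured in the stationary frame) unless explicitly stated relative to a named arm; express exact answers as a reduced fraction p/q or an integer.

55/14

planetary set (28T centre, 27T on arm, 82T internal) — Willis relation
ring teeth: 28 + 2·27 = 82
28(ω_sun−ω_arm) = −82(ω_ring−ω_arm),  ω_ring = 0, ω_arm = 1
ω_sun = 1 − (82/28)(0−1) = 55/14
exact speed ratio = 55/14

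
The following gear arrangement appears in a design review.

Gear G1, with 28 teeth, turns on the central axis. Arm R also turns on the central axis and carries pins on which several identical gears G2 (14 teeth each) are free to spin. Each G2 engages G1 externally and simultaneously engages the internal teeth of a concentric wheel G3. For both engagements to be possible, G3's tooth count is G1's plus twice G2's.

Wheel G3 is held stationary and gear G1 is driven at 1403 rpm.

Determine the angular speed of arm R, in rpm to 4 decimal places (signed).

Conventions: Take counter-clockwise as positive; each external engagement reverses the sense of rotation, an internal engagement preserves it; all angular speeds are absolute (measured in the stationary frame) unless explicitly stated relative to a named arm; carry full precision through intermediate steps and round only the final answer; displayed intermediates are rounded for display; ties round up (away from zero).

+467.6667 rpm

topology: planetary set — G1 28T / G2 14T / G3 56T, arm = carrier (Willis)
normalise by the input: solve with ω_sun = 1, then scale by 1403 rpm
ring teeth: 28 + 2·14 = 56
28(ω_sun−ω_arm) = −56(ω_ring−ω_arm),  ω_ring = 0, ω_sun = 1
28(1−ω_arm) = −56(0−ω_arm)  ⇒  84·ω_arm = 28  ⇒  ω_arm = 1/3
scale: ω_arm = 1/3 × 1403 rpm = +467.6667 rpm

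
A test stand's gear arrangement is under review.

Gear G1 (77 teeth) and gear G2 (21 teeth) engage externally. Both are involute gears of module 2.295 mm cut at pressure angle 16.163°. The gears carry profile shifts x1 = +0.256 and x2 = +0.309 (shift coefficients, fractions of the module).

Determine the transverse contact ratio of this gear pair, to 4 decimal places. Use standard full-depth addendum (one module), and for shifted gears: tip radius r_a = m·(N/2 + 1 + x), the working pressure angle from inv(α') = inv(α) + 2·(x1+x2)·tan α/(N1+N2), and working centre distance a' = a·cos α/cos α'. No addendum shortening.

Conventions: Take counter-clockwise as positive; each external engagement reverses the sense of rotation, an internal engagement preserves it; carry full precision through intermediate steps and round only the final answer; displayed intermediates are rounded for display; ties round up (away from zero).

recognized (one external pair, fixed centres): single-mesh tooth geometry, m = 2.295, N1 = 77, N2 = 21
base radii: r_b1 = 84.865051, r_b2 = 23.145014
tip radii: r_a1 = 91.240020, r_a2 = 27.101655
inv(α') = inv(16.163°) + 2·(+0.256+0.309)·tan α/(77+21) = 0.01107102  ⇒  α' = 18.16690°
a' = a·cos α / cos α' = 112.4550·cos 16.163°/cos 18.16690° = 113.676577
action lengths: √(r_a1²−r_b1²) = 33.506185, √(r_a2²−r_b2²) = 14.099931
base pitch p_b = π·m·cos α = 6.924972
CR = (33.506185 + 14.099931 − 113.676577·sin 18.16690°)/6.924972 = 1.756446
contact ratio ≈ 1.7564

1.7564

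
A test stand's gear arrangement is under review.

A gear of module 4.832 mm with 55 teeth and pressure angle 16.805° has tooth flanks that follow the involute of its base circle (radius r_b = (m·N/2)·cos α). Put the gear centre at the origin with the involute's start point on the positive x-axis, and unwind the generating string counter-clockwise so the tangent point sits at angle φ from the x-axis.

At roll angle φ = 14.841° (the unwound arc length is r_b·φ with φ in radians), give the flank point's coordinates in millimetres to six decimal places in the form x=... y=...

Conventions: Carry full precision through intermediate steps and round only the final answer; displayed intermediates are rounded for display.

x=131.401281 y=0.731962

topology: single-mesh involute geometry — m = 4.832, N = 55
pitch radius r_p = m·N/2 = 4.832·55/2 = 132.880000
base radius r_b = r_p·cos α = 132.880000·cos 16.805° = 127.205263
roll angle φ = 14.841° = 0.25902431 rad
x = r_b·(cos φ + φ·sin φ) = 131.401281
y = r_b·(sin φ − φ·cos φ) = 0.731962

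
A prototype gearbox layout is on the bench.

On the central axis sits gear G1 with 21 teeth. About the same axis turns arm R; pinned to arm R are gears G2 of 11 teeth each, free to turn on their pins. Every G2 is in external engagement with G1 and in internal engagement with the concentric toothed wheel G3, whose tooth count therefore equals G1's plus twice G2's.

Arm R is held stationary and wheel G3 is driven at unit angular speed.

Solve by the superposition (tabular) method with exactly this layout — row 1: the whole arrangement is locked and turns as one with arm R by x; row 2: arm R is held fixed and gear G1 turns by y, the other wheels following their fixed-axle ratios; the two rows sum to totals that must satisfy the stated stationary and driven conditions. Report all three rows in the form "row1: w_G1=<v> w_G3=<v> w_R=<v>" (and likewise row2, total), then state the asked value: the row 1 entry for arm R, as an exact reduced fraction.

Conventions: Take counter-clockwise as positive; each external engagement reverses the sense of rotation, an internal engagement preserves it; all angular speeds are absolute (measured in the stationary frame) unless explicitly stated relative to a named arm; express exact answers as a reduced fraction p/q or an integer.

planetary set (21T centre, 11T on arm, 43T internal) — Willis relation
row 1: whole set turns with the arm by x
row 2 — arm fixed, fixed-axis ratios: sun y, ring −(21/43)·y, arm 0
boundary: total ω_arm = x = 0 and total ω_ring = x − (21/43)·y = 1  ⇒  y = -43/21, x = 0
row 2 ring = −(21/43)·(-43/21) = 1
totals (row 1 + row 2): sun 0 + (-43/21) = -43/21, ring 0 + 1 = 1, arm 0 + 0 = 0
asked cell (row1, arm) = 0

row1: w_G1=0 w_G3=0 w_R=0
row2: w_G1=-43/21 w_G3=1 w_R=0
total: w_G1=-43/21 w_G3=1 w_R=0
asked value: 0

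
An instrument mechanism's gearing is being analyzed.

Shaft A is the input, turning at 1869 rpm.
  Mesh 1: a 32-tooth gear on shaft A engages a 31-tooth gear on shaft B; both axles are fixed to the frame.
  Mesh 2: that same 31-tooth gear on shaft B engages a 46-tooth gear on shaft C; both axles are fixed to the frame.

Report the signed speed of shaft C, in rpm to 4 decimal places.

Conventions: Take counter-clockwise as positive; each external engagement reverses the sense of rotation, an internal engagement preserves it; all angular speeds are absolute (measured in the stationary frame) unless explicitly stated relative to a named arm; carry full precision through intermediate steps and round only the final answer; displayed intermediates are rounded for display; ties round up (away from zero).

topology: fixed-axis compound train — 2 meshes, A→C
mesh 1 [32T→31T]: ω = 1869.0000×32/31 = 1929.2903 rpm, sense flips to −
mesh 2 [31T→46T]: ω = 1929.2903×31/46 = 1300.1739 rpm, sense flips to +
signed output speed = +1300.1739 rpm

+1300.1739 rpm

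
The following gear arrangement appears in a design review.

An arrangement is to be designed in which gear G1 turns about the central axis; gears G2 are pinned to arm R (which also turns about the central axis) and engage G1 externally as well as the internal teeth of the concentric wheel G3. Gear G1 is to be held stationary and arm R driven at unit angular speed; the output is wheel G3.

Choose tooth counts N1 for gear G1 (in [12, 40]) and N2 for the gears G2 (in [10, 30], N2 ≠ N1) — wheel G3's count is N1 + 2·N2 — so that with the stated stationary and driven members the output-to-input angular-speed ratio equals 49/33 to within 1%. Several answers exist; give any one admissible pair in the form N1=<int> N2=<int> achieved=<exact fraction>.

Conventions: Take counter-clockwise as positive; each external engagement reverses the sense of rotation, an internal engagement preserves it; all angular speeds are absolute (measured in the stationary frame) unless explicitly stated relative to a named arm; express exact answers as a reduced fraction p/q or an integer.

N1=32 N2=17 achieved=49/33

planetary set to be sized for 49/33 (Willis relation)
Willis with ω_sun = 0: ω_ring/ω_arm = (N1+N3)/N3; set equal to 49/33  ⇒  N3/N1 = 1/(49/33 − 1) = 33/16
N3 = N1 + 2·N2  ⇒  N2/N1 = (N3/N1 − 1)/2 = (33/16 − 1)/2 = 17/32
smallest multiple with N1 ≥ 12 and N2 ≥ 10: k = 1  ⇒  N1 = 1·32 = 32, N2 = 1·17 = 17 (N1 ≤ 40, N2 ≤ 30, N2 ≠ N1 ✓), N3 = 32 + 2·17 = 66
check: (N1+N3)/N3 with N1 = 32, N3 = 66 gives 49/33; |achieved − target| = 0 ≤ 49/3300 ✓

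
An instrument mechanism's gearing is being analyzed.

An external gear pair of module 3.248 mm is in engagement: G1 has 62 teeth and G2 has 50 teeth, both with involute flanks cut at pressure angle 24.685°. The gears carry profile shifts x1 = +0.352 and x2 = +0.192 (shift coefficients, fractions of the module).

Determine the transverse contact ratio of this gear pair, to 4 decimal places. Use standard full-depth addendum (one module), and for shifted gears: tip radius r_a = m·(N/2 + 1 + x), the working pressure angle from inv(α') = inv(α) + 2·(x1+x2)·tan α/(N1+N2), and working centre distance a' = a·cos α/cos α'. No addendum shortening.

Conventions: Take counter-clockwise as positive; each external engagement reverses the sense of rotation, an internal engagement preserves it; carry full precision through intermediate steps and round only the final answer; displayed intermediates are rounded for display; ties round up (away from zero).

topology: single-mesh involute geometry — m = 3.248, 62T/50T pair
base radii: r_b1 = 91.486883, r_b2 = 73.779745
tip radii: r_a1 = 105.079296, r_a2 = 85.071616
inv(α') = inv(24.685°) + 2·(+0.352+0.192)·tan α/(62+50) = 0.03326193  ⇒  α' = 25.83378°
a' = a·cos α / cos α' = 181.8880·cos 24.685°/cos 25.83378° = 183.616935
action lengths: √(r_a1²−r_b1²) = 51.689541, √(r_a2²−r_b2²) = 42.352440
base pitch p_b = π·m·cos α = 9.271436
CR = (51.689541 + 42.352440 − 183.616935·sin 25.83378°)/9.271436 = 1.513113
contact ratio ≈ 1.5131

1.5131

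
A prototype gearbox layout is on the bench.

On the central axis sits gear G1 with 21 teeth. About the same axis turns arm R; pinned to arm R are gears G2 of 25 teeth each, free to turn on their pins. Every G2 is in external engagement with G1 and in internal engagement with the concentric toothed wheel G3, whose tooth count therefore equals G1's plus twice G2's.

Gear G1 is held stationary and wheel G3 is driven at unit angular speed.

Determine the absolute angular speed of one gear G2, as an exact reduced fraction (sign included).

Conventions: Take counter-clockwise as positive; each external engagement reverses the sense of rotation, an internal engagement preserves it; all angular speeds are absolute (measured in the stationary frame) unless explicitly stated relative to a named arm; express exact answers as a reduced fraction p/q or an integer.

71/50

recognized (axles ride arm R): planetary set, 21/25/71 teeth
ring teeth: 21 + 2·25 = 71
21(ω_sun−ω_arm) = −71(ω_ring−ω_arm),  ω_sun = 0, ω_ring = 1
21(0−ω_arm) = −71(1−ω_arm)  ⇒  92·ω_arm = 71  ⇒  ω_arm = 71/92
sun–planet mesh: 21·(0−71/92) = −25·(ω_p−ω_arm)  ⇒  ω_p−ω_arm = 1491/2300
ω_p = 71/92 + 1491/2300 = 71/50
exact speed ratio = 71/50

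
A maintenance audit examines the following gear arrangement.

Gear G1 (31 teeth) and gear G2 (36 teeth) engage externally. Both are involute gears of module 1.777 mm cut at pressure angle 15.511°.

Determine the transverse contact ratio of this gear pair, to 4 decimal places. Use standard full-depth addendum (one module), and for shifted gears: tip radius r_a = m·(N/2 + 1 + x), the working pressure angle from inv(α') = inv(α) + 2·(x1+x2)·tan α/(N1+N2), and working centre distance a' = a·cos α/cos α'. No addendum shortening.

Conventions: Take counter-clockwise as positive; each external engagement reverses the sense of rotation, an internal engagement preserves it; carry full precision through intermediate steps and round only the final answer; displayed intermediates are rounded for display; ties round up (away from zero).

1.9197

topology: single-mesh involute geometry — m = 1.777, 31T/36T pair
base radii: r_b1 = 26.540342, r_b2 = 30.821042
tip radii: r_a1 = 29.320500, r_a2 = 33.763000
no profile shift: α' = α, a' = a
action lengths: √(r_a1²−r_b1²) = 12.462022, √(r_a2²−r_b2²) = 13.784177
base pitch p_b = π·m·cos α = 5.379287
CR = (12.462022 + 13.784177 − 59.529500·sin 15.51100°)/5.379287 = 1.919700
contact ratio ≈ 1.9197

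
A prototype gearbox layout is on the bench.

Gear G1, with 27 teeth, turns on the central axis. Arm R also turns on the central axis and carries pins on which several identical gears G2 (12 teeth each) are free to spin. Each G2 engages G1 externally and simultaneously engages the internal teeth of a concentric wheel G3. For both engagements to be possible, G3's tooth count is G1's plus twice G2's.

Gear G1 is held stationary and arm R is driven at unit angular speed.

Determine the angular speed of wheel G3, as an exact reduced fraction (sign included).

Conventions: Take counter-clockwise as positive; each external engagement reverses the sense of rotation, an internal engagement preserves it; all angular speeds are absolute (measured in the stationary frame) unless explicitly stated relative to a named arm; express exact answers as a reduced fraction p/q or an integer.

topology: planetary set — G1 27T / G2 12T / G3 51T, arm = carrier (Willis)
ring teeth: 27 + 2·12 = 51
27(ω_sun−ω_arm) = −51(ω_ring−ω_arm),  ω_sun = 0, ω_arm = 1
ω_ring = 1 − (27/51)(0−1) = 26/17
exact speed ratio = 26/17

26/17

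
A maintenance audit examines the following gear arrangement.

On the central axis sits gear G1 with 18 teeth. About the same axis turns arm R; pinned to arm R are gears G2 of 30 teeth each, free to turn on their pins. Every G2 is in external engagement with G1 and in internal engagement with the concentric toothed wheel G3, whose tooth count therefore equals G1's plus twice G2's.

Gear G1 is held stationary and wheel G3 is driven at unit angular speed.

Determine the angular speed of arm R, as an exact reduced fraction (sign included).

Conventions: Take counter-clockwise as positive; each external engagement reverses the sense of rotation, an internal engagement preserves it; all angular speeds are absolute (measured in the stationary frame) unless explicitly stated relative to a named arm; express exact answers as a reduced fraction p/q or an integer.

13/16

class = planetary set [G3 = 18+2·30 = 78; Willis about the carrier]
ring teeth: 18 + 2·30 = 78
18(ω_sun−ω_arm) = −78(ω_ring−ω_arm),  ω_sun = 0, ω_ring = 1
18(0−ω_arm) = −78(1−ω_arm)  ⇒  96·ω_arm = 78  ⇒  ω_arm = 13/16
exact speed ratio = 13/16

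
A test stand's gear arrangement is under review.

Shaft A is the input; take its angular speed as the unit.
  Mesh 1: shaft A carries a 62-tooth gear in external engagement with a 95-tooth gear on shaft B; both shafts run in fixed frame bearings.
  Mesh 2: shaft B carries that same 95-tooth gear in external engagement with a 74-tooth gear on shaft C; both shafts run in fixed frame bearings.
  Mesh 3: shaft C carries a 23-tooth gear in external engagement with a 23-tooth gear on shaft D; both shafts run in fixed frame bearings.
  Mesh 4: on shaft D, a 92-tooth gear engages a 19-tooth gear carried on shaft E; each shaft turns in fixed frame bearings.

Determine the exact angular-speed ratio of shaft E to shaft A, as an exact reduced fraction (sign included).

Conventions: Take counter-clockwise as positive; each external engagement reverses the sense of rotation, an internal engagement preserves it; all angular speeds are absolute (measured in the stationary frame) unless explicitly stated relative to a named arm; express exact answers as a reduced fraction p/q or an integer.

class = fixed-axis compound train [4 meshes; 4 ratios multiply, 4 sense flips]
mesh 1 [62T→95T]: running ratio 62/95, sense −
mesh 2 [95T→74T]: running ratio 31/37, sense +
mesh 3 [23T→23T]: running ratio 31/37, sense −
mesh 4 [92T→19T]: running ratio 2852/703, sense +
ω_out/ω_in = 2852/703

2852/703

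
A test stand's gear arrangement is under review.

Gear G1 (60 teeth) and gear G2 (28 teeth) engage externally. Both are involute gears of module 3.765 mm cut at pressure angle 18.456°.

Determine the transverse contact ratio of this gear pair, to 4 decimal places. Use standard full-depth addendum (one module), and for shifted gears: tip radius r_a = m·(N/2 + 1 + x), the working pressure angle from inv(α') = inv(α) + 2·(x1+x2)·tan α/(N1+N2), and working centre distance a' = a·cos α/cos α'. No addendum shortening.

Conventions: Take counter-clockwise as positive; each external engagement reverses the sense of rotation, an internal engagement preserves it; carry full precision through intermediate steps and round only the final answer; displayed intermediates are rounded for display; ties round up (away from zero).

1.7924

topology: single-mesh involute geometry — m = 3.765, 60T/28T pair
base radii: r_b1 = 107.140648, r_b2 = 49.998969
tip radii: r_a1 = 116.715000, r_a2 = 56.475000
no profile shift: α' = α, a' = a
action lengths: √(r_a1²−r_b1²) = 46.295494, √(r_a2²−r_b2²) = 26.258879
base pitch p_b = π·m·cos α = 11.219742
CR = (46.295494 + 26.258879 − 165.660000·sin 18.45600°)/11.219742 = 1.792407
contact ratio ≈ 1.7924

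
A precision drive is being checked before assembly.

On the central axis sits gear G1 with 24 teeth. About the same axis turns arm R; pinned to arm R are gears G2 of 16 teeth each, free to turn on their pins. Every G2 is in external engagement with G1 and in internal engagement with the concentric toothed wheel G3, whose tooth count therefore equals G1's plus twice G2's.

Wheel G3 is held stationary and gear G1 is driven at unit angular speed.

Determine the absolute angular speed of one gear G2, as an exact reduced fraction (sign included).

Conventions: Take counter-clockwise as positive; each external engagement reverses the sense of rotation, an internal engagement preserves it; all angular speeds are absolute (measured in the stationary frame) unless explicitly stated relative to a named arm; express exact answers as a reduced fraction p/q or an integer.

class = planetary set [G3 = 24+2·16 = 56; Willis about the carrier]
ring teeth: 24 + 2·16 = 56
24(ω_sun−ω_arm) = −56(ω_ring−ω_arm),  ω_ring = 0, ω_sun = 1
24(1−ω_arm) = −56(0−ω_arm)  ⇒  80·ω_arm = 24  ⇒  ω_arm = 3/10
sun–planet mesh: 24·(1−3/10) = −16·(ω_p−ω_arm)  ⇒  ω_p−ω_arm = -21/20
ω_p = 3/10 − 21/20 = -3/4
exact speed ratio = -3/4

-3/4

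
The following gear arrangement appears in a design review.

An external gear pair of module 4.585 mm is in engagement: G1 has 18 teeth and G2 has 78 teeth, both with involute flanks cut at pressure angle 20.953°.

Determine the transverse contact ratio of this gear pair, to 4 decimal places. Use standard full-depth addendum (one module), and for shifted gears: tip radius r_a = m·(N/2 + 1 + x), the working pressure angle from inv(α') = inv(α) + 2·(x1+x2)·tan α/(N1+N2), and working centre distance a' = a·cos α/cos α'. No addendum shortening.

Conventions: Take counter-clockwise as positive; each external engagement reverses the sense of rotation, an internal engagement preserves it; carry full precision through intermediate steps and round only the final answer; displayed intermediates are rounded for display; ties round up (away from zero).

1.6331

class = single-mesh tooth geometry [involute pair 18T × 78T, m = 4.585]
base radii: r_b1 = 38.536314, r_b2 = 166.990694
tip radii: r_a1 = 45.850000, r_a2 = 183.400000
no profile shift: α' = α, a' = a
action lengths: √(r_a1²−r_b1²) = 24.843007, √(r_a2²−r_b2²) = 75.826566
base pitch p_b = π·m·cos α = 13.451711
CR = (24.843007 + 75.826566 − 220.080000·sin 20.95300°)/13.451711 = 1.633140
contact ratio ≈ 1.6331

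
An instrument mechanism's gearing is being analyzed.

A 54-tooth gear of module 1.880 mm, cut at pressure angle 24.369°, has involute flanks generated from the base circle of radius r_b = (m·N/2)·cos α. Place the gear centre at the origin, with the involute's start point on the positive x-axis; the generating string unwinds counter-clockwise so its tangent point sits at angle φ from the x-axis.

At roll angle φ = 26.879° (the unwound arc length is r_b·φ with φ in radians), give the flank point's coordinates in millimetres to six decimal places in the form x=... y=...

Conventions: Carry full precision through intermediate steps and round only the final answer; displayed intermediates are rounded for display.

recognized (one wheel, involute flank): single-mesh tooth geometry, m = 1.880, N = 54
pitch radius r_p = m·N/2 = 1.880·54/2 = 50.760000
base radius r_b = r_p·cos α = 50.760000·cos 24.369° = 46.237641
roll angle φ = 26.879° = 0.46912705 rad
x = r_b·(cos φ + φ·sin φ) = 51.049098
y = r_b·(sin φ − φ·cos φ) = 1.556530

x=51.049098 y=1.556530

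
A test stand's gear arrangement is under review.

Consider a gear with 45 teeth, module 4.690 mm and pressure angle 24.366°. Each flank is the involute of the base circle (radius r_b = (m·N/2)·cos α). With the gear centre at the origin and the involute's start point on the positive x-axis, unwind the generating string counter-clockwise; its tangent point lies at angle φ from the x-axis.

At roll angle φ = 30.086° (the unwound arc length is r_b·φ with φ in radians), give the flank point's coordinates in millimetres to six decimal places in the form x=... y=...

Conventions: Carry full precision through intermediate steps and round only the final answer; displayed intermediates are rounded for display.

x=108.478489 y=4.512545

topology: single-mesh involute geometry — m = 4.690, N = 45
pitch radius r_p = m·N/2 = 4.690·45/2 = 105.525000
base radius r_b = r_p·cos α = 105.525000·cos 24.366° = 96.125745
roll angle φ = 30.086° = 0.52509976 rad
x = r_b·(cos φ + φ·sin φ) = 108.478489
y = r_b·(sin φ − φ·cos φ) = 4.512545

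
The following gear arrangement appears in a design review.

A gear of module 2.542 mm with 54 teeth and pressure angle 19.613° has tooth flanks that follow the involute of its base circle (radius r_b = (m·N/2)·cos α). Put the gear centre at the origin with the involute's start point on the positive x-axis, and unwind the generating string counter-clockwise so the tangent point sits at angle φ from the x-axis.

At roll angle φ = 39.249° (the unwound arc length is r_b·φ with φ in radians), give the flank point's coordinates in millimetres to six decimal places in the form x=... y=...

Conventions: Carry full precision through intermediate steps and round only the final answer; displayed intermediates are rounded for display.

class = single-mesh tooth geometry [base-circle involute, m = 2.542, 54T]
pitch radius r_p = m·N/2 = 2.542·54/2 = 68.634000
base radius r_b = r_p·cos α = 68.634000·cos 19.613° = 64.651946
roll angle φ = 39.249° = 0.68502428 rad
x = r_b·(cos φ + φ·sin φ) = 78.087457
y = r_b·(sin φ − φ·cos φ) = 6.607848

x=78.087457 y=6.607848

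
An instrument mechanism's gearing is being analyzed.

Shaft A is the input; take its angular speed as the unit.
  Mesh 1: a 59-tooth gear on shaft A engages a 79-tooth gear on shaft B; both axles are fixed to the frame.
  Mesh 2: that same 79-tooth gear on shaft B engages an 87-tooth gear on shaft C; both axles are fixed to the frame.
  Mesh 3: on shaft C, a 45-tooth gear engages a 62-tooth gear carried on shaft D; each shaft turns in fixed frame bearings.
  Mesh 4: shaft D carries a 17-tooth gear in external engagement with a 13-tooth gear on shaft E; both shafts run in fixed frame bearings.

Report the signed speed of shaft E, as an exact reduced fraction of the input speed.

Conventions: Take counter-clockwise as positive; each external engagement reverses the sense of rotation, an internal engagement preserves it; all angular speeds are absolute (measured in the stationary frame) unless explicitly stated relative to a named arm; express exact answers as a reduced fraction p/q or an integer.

4-mesh fixed-axis compound train (all bearings frame-fixed)
mesh 1 [59T→79T]: |ω|/ω_in = 1×59/79 = 59/79, sense flips to −
mesh 2 [79T→87T]: |ω|/ω_in = (59/79)×79/87 = 59/87, sense flips to +
mesh 3 [45T→62T]: |ω|/ω_in = (59/87)×45/62 = 885/1798, sense flips to −
mesh 4 [17T→13T]: |ω|/ω_in = (885/1798)×17/13 = 15045/23374, sense flips to +
signed output speed (× input speed) = 15045/23374

15045/23374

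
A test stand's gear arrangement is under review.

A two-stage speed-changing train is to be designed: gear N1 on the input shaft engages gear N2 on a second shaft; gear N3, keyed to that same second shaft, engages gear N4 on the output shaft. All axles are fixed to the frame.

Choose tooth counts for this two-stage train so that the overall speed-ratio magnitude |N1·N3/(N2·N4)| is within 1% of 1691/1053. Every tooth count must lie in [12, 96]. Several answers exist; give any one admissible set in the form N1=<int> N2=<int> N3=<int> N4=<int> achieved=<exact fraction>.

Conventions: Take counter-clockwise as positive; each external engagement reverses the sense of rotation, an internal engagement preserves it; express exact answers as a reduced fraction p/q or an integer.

2-stage fixed-axis compound train for ratio 1691/1053
target = 1691/1053 in lowest terms: an exact hit needs N1·N3 = k·1691 and N2·N4 = k·1053 for one integer k, every count in [12, 96]; additionally prefer no 1:1 stage (N1 ≠ N2, N3 ≠ N4)
k = 1: N1·N3 = 1691 = 19·89, N2·N4 = 1053 = 13·81
achieved = 19·89/(13·81) = 1691/1053; |achieved − target| = 0 ≤ 1691/105300 ✓

N1=19 N2=13 N3=89 N4=81 achieved=1691/1053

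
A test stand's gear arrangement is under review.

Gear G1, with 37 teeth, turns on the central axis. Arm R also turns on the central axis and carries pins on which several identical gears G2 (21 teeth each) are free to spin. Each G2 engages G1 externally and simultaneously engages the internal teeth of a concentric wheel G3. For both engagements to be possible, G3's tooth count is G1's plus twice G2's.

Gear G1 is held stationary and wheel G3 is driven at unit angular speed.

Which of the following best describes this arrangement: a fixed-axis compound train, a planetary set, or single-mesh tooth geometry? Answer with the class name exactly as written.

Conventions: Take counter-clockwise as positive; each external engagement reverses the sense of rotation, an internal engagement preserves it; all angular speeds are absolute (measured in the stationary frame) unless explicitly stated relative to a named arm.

planetary set

recognized (axles ride arm R): planetary set, 37/21/79 teeth
classification: planetary set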